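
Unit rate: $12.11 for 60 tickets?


Unit rate = total / quantity
= 12.11 / 60
= $0.20 per unit

$0.20 per unit


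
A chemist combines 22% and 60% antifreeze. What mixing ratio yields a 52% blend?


Let x parts of 22% mix with y parts of 60%.
22x + 60y = 52(x + y)
22x + 60y = 52x + 52y
x(22 - 52) = y(52 - 60)
x/y = (60 - 52)/(52 - 22) = 8/30
Simplify: 4:15
= 4:15

4:15


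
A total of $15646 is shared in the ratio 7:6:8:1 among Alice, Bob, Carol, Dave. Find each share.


Total parts = 7 + 6 + 8 + 1 = 22
Alice: 15646 × 7/22 = 4978.27
Bob: 15646 × 6/22 = 4267.09
Carol: 15646 × 8/22 = 5689.45
Dave: 15646 × 1/22 = 711.18
= Alice: $4978.27, Bob: $4267.09, Carol: $5689.45, Dave: $711.18

Alice: $4978.27, Bob: $4267.09, Carol: $5689.45, Dave: $711.18


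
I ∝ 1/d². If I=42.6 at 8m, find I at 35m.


I₁d₁² = I₂d₂²
I₂ = I₁ × (d₁/d₂)²
= 42.6 × (8/35)²
= 42.6 × 64/1225
= 2726.4/1225
≈ 2.2256

2.2256


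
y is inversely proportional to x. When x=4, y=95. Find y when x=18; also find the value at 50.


Inverse proportion: x × y = constant
k = 4 × 95 = 380
At x=18: k/18 = 21.11
At x=50: k/50 = 7.60
= 21.11 and 7.60

21.11 and 7.60


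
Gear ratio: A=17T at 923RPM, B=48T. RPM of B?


Gear ratio = 17:48 = 17:48
RPM_B = RPM_A × (teeth_A / teeth_B)
= 923 × (17/48)
= 326.9 RPM

326.9 RPM


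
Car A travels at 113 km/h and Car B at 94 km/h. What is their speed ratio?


Ratio = 113:94
GCD = 1
Simplified = 113:94
Time ratio (same distance) = 94:113
Speed ratio = 113:94

113:94


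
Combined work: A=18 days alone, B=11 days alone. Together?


Rate of A = 1/18 per day
Rate of B = 1/11 per day
Combined rate = 1/18 + 1/11 = 29/198 ≈ 0.1465 per day
Days = 1 / combined rate = 198/29
≈ 6.83 days

6.83 days


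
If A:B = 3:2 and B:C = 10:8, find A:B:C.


Match B: multiply A:B by 10 → 30:20
Multiply B:C by 2 → 20:16
Combined: 30:20:16
GCD = 2
= 15:10:8

15:10:8


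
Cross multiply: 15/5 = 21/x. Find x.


Cross multiply: 15 × x = 5 × 21
15x = 105
x = 105 / 15
= 7.00

7.00


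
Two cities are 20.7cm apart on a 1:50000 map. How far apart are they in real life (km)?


Real distance = map distance × scale
= 20.7cm × 50000
= 1035000 cm = 10350.0 m
= 10.350 km

10.350 km


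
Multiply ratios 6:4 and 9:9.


Compound ratio = (6×9) : (4×9)
= 54:36
GCD = 18
= 3:2

3:2


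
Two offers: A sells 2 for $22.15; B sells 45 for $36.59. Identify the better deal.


Deal A: $22.15/2 = $11.0750/unit
Deal B: $36.59/45 = $0.8131/unit
B is cheaper per unit
= Deal B

Deal B


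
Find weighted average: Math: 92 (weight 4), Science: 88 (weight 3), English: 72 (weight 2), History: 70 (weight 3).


Numerator = 92×4 + 88×3 + 72×2 + 70×3
= 368 + 264 + 144 + 210
= 986
Total weight = 12
Weighted avg = 986/12
= 82.17

82.17


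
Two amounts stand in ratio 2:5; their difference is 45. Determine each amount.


Let A = 2k, B = 5k.
5k - 2k = 45
3k = 45 → k = 45/3 = 15
A = 2×15 = 30, B = 5×15 = 75
= A = 30, B = 75

A = 30, B = 75


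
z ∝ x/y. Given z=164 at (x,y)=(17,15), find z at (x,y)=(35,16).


z = k·x/y
Solve for k using the known point: k = z·y/x = 164×15/17 = 2460/17 ≈ 144.7059
Now evaluate at x=35, y=16:
z = k × 35 / 16 = (2460 × 35) / (17 × 16) = 86100/272
≈ 316.5441

316.5441


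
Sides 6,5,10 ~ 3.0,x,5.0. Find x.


Scale factor = 3.0/6 = 0.5
Missing side = 5 × 0.5
= 2.5

2.5


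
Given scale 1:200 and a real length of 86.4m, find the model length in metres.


Model size = real / scale
= 86.4 / 200
= 0.4320 m

0.4320 m


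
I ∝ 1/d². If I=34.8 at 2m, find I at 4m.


I₁d₁² = I₂d₂²
I₂ = I₁ × (d₁/d₂)²
= 34.8 × (2/4)²
= 34.8 × 4/16
= 139.2/16
= 8.7000

8.7000


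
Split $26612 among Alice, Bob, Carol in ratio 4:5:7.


Total parts = 4 + 5 + 7 = 16
Alice: 26612 × 4/16 = 6653.00
Bob: 26612 × 5/16 = 8316.25
Carol: 26612 × 7/16 = 11642.75
= Alice: $6653.00, Bob: $8316.25, Carol: $11642.75

Alice: $6653.00, Bob: $8316.25, Carol: $11642.75


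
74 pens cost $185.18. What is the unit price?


Unit rate = total / quantity
= 185.18 / 74
= $2.50 per unit

$2.50 per unit


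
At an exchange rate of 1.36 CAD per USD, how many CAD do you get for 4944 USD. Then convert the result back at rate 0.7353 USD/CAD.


Amount × rate = 4944 × 1.36 = 6723.84 CAD
Round-trip: 6723.84 × 0.7353 = 4944.04 USD
= 6723.84 CAD, then 4944.04 USD

6723.84 CAD, then 4944.04 USD


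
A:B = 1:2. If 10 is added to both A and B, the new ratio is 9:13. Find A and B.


Let A = 1k, B = 2k.
(1k + 10) / (2k + 10) = 9/13
Cross-multiply: 13(1k + 10) = 9(2k + 10)
13k + 130 = 18k + 90
13k - 18k = 90 - 130
-5k = -40
k = -40/-5 = 8
A = 1×8 = 8, B = 2×8 = 16
= A = 8, B = 16

A = 8, B = 16


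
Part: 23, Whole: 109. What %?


Percentage = (part / whole) × 100
= (23 / 109) × 100
≈ 21.10%

21.10%


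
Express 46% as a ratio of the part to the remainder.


46% means 46 parts out of 100; remainder = 54
Part : remainder = 46:54
GCD = 2
= 23:27

23:27


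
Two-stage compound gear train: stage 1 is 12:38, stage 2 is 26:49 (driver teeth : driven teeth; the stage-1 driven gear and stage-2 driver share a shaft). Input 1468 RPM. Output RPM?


Stage 1: RPM_B = RPM_A × t_A/t_B = 1468 × 12/38 = 17616/38 ≈ 463.58
B and C share a shaft → RPM_C = RPM_B
Stage 2: RPM_D = RPM_C × t_C/t_D = RPM_A × (t_A×t_C)/(t_B×t_D)
Overall ratio = (12×26)/(38×49) = 312/1862
RPM_D = 1468 × 312/1862 = 458016/1862
≈ 245.98 RPM

245.98 RPM


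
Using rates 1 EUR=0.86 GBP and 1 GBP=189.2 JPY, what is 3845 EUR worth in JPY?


Step 1: 3845 EUR × 0.86 = 3306.70 GBP
Step 2: 3306.70 GBP × 189.2 = 625627.64 JPY
Implied rate EUR→JPY = 0.86 × 189.2 = 162.7120
= 625627.64 JPY

625627.64 JPY


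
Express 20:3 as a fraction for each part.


Total parts = 20 + 3 = 23
First part: 20/23 = 20/23
Second part: 3/23 = 3/23
= 20/23 and 3/23

20/23 and 3/23


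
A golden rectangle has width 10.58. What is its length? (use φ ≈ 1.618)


φ = (1 + √5) / 2 ≈ 1.618
Length = width × φ = 10.58 × 1.618 = 17.11844
≈ 17.12

17.12


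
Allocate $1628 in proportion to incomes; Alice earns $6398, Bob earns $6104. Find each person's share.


Total income = 6398 + 6104 = $12502
Alice: $1628 × 6398/12502 = $833.14
Bob: $1628 × 6104/12502 = $794.86
= Alice: $833.14, Bob: $794.86

Alice: $833.14, Bob: $794.86


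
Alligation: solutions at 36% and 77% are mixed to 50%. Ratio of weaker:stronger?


Let x parts of 36% mix with y parts of 77%.
36x + 77y = 50(x + y)
36x + 77y = 50x + 50y
x(36 - 50) = y(50 - 77)
x/y = (77 - 50)/(50 - 36) = 27/14
Simplify: 27:14
= 27:14

27:14


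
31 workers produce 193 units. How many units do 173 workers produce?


Direct proportion: y/x = constant
k = 193/31 ≈ 6.2258
y₂ = k × 173 = 193 × 173 / 31 = 33389/31
≈ 1077.06

1077.06


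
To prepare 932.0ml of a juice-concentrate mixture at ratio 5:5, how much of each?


Total parts = 5 + 5 = 10
juice: 932.0 × 5/10 = 466.0ml
concentrate: 932.0 × 5/10 = 466.0ml
= 466.0ml and 466.0ml

466.0ml and 466.0ml


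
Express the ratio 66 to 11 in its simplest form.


GCD(66, 11) = 11
66/11 : 11/11
= 6:1

6:1


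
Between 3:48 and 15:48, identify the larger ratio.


3/48 = 0.0625
15/48 = 0.3125
0.0625 < 0.3125, so 3:48 is less
= 15:48

15:48


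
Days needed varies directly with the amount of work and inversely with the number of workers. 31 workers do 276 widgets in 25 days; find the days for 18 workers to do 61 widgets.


Days ∝ work / workers, so d₂ = d₁ × (m₁/m₂) × (w₂/w₁)
Workers factor (inverse): 31/18 ≈ 1.7222
Work factor (direct): 61/276 ≈ 0.2210
d₂ = 25 × 31/18 × 61/276 = (25 × 31 × 61) / (18 × 276) = 47275/4968
≈ 9.52 days

9.52 days


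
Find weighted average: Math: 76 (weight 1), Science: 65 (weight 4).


Numerator = 76×1 + 65×4
= 76 + 260
= 336
Total weight = 5
Weighted avg = 336/5
= 67.20

67.20


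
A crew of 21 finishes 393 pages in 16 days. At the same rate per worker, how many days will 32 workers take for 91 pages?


Days ∝ work / workers, so d₂ = d₁ × (m₁/m₂) × (w₂/w₁)
Workers factor (inverse): 21/32 ≈ 0.6563
Work factor (direct): 91/393 ≈ 0.2316
d₂ = 16 × 21/32 × 91/393 = (16 × 21 × 91) / (32 × 393) = 30576/12576
≈ 2.43 days

2.43 days


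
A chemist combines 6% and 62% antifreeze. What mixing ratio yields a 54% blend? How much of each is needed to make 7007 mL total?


Let x parts of 6% mix with y parts of 62%.
6x + 62y = 54(x + y)
6x + 62y = 54x + 54y
x(6 - 54) = y(54 - 62)
x/y = (62 - 54)/(54 - 6) = 8/48
Simplify: 1:6
Total parts = 7; one part = 7007/7 = 1001.00 mL
6% solution: 1×1001.00 = 1001.00 mL
62% solution: 6×1001.00 = 6006.00 mL
= ratio 1:6; 1001.00 mL and 6006.00 mL

ratio 1:6; 1001.00 mL and 6006.00 mL


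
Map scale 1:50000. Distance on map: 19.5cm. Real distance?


Real distance = map distance × scale
= 19.5cm × 50000
= 975000 cm = 9750.0 m
= 9.750 km

9.750 km


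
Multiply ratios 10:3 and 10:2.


Compound ratio = (10×10) : (3×2)
= 100:6
GCD = 2
= 50:3

50:3


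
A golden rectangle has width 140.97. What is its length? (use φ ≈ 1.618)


φ = (1 + √5) / 2 ≈ 1.618
Length = width × φ = 140.97 × 1.618 = 228.08946
≈ 228.09

228.09


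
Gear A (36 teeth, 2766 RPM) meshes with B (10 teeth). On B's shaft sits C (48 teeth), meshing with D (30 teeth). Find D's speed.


Stage 1: RPM_B = RPM_A × t_A/t_B = 2766 × 36/10 = 99576/10 = 9957.60
B and C share a shaft → RPM_C = RPM_B
Stage 2: RPM_D = RPM_C × t_C/t_D = RPM_A × (t_A×t_C)/(t_B×t_D)
Overall ratio = (36×48)/(10×30) = 1728/300
RPM_D = 2766 × 1728/300 = 4779648/300
= 15932.16 RPM

15932.16 RPM


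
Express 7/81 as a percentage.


Percentage = (part / whole) × 100
= (7 / 81) × 100
≈ 8.64%

8.64%


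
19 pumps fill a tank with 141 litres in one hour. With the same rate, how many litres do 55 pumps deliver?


Direct proportion: y/x = constant
k = 141/19 ≈ 7.4211
y₂ = k × 55 = 141 × 55 / 19 = 7755/19
≈ 408.16

408.16


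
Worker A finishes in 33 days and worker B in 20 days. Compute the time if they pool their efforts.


Rate of A = 1/33 per day
Rate of B = 1/20 per day
Combined rate = 1/33 + 1/20 = 53/660 ≈ 0.0803 per day
Days = 1 / combined rate = 660/53
≈ 12.45 days

12.45 days


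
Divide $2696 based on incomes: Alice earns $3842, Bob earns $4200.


Total income = 3842 + 4200 = $8042
Alice: $2696 × 3842/8042 = $1287.99
Bob: $2696 × 4200/8042 = $1408.01
= Alice: $1287.99, Bob: $1408.01

Alice: $1287.99, Bob: $1408.01


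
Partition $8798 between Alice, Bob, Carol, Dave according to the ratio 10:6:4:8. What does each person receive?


Total parts = 10 + 6 + 4 + 8 = 28
Alice: 8798 × 10/28 = 3142.14
Bob: 8798 × 6/28 = 1885.29
Carol: 8798 × 4/28 = 1256.86
Dave: 8798 × 8/28 = 2513.71
= Alice: $3142.14, Bob: $1885.29, Carol: $1256.86, Dave: $2513.71

Alice: $3142.14, Bob: $1885.29, Carol: $1256.86, Dave: $2513.71


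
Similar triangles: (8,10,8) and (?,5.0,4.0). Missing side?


Scale factor = 5.0/10 = 0.5
Missing side = 8 × 0.5
= 4.0

4.0


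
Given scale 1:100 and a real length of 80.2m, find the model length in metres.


Model size = real / scale
= 80.2 / 100
= 0.8020 m

0.8020 m


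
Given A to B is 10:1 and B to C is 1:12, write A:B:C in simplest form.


Match B: multiply A:B by 1 → 10:1
Multiply B:C by 1 → 1:12
Combined: 10:1:12
GCD = 1
= 10:1:12

10:1:12


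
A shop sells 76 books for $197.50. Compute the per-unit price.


Unit rate = total / quantity
= 197.50 / 76
= $2.60 per unit

$2.60 per unit


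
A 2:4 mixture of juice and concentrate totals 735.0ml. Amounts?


Total parts = 2 + 4 = 6
juice: 735.0 × 2/6 = 245.0ml
concentrate: 735.0 × 4/6 = 490.0ml
= 245.0ml and 490.0ml

245.0ml and 490.0ml


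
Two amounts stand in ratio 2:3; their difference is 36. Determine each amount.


Let A = 2k, B = 3k.
3k - 2k = 36
1k = 36 → k = 36/1 = 36
A = 2×36 = 72, B = 3×36 = 108
= A = 72, B = 108

A = 72, B = 108


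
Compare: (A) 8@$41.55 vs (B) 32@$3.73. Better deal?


Deal A: $41.55/8 = $5.1938/unit
Deal B: $3.73/32 = $0.1166/unit
B is cheaper per unit
= Deal B

Deal B


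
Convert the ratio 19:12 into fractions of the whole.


Total parts = 19 + 12 = 31
First part: 19/31 = 19/31
Second part: 12/31 = 12/31
= 19/31 and 12/31

19/31 and 12/31


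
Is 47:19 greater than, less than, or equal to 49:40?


47/19 = 2.4737
49/40 = 1.2250
2.4737 > 1.2250, so 47:19 is greater
= greater than

greater than


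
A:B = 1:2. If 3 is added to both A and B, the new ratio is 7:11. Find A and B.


Let A = 1k, B = 2k.
(1k + 3) / (2k + 3) = 7/11
Cross-multiply: 11(1k + 3) = 7(2k + 3)
11k + 33 = 14k + 21
11k - 14k = 21 - 33
-3k = -12
k = -12/-3 = 4
A = 1×4 = 4, B = 2×4 = 8
= A = 4, B = 8

A = 4, B = 8


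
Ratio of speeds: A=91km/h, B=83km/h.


Ratio = 91:83
GCD = 1
Simplified = 91:83
Time ratio (same distance) = 83:91
Speed ratio = 91:83

91:83


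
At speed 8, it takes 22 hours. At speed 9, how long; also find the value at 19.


Inverse proportion: x × y = constant
k = 8 × 22 = 176
At x=9: k/9 = 19.56
At x=19: k/19 = 9.26
= 19.56 and 9.26

19.56 and 9.26


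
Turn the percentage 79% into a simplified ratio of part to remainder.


79% means 79 parts out of 100; remainder = 21
Part : remainder = 79:21
GCD = 1
= 79:21

79:21


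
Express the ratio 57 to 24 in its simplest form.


GCD(57, 24) = 3
57/3 : 24/3
= 19:8

19:8


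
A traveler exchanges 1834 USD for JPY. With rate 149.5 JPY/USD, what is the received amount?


Amount × rate = 1834 × 149.5
= 274183.00 JPY

274183.00 JPY


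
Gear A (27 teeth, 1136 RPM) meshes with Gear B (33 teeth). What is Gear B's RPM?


Gear ratio = 27:33 = 9:11
RPM_B = RPM_A × (teeth_A / teeth_B)
= 1136 × (27/33)
= 929.5 RPM

929.5 RPM


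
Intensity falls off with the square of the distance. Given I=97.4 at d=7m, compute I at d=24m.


I₁d₁² = I₂d₂²
I₂ = I₁ × (d₁/d₂)²
= 97.4 × (7/24)²
= 97.4 × 49/576
= 4772.6/576
≈ 8.2858

8.2858


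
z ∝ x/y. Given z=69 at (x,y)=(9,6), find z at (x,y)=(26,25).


z = k·x/y
Solve for k using the known point: k = z·y/x = 69×6/9 = 414/9 = 46.0000
Now evaluate at x=26, y=25:
z = k × 26 / 25 = (414 × 26) / (9 × 25) = 10764/225
= 47.8400

47.8400


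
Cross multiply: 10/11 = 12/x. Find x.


Cross multiply: 10 × x = 11 × 12
10x = 132
x = 132 / 10
= 13.20

13.20


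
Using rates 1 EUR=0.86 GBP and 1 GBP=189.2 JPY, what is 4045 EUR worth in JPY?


Step 1: 4045 EUR × 0.86 = 3478.70 GBP
Step 2: 3478.70 GBP × 189.2 = 658170.04 JPY
Implied rate EUR→JPY = 0.86 × 189.2 = 162.7120
= 658170.04 JPY

658170.04 JPY


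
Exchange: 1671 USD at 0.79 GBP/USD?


Amount × rate = 1671 × 0.79
= 1320.09 GBP

1320.09 GBP


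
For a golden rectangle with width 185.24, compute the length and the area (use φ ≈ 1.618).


φ = (1 + √5) / 2 ≈ 1.618
Length = width × φ = 185.24 × 1.618 = 299.71832
≈ 299.72
Area = width × length = 185.24 × 299.71832 = 55519.8215968 ≈ 55519.82
= Length: 299.72, Area: 55519.82

Length: 299.72, Area: 55519.82


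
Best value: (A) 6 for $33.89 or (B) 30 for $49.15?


Deal A: $33.89/6 = $5.6483/unit
Deal B: $49.15/30 = $1.6383/unit
B is cheaper per unit
= Deal B

Deal B


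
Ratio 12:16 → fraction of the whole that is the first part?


Total parts = 12 + 16 = 28
First part: 12/28 = 3/7
= 3/7

3/7


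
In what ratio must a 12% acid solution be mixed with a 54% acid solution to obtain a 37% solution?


Let x parts of 12% mix with y parts of 54%.
12x + 54y = 37(x + y)
12x + 54y = 37x + 37y
x(12 - 37) = y(37 - 54)
x/y = (54 - 37)/(37 - 12) = 17/25
Simplify: 17:25
= 17:25

17:25


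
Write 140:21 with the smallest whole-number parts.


GCD(140, 21) = 7
140/7 : 21/7
= 20:3

20:3


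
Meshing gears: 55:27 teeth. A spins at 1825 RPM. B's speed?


Gear ratio = 55:27 = 55:27
RPM_B = RPM_A × (teeth_A / teeth_B)
= 1825 × (55/27)
= 3717.6 RPM

3717.6 RPM


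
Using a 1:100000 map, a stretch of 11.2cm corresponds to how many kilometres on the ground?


Real distance = map distance × scale
= 11.2cm × 100000
= 1120000 cm = 11200.0 m
= 11.200 km

11.200 km


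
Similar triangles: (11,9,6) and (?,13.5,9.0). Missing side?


Scale factor = 13.5/9 = 1.5
Missing side = 11 × 1.5
= 16.5

16.5


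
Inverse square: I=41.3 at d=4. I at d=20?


I₁d₁² = I₂d₂²
I₂ = I₁ × (d₁/d₂)²
= 41.3 × (4/20)²
= 41.3 × 16/400
= 660.8/400
= 1.6520

1.6520


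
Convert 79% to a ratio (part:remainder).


79% means 79 parts out of 100; remainder = 21
Part : remainder = 79:21
GCD = 1
= 79:21

79:21


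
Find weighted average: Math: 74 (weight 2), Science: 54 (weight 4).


Numerator = 74×2 + 54×4
= 148 + 216
= 364
Total weight = 6
Weighted avg = 364/6
= 60.67

60.67


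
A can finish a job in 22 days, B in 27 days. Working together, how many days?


Rate of A = 1/22 per day
Rate of B = 1/27 per day
Combined rate = 1/22 + 1/27 = 49/594 ≈ 0.0825 per day
Days = 1 / combined rate = 594/49
≈ 12.12 days

12.12 days


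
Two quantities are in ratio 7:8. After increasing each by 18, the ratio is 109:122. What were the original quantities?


Let A = 7k, B = 8k.
(7k + 18) / (8k + 18) = 109/122
Cross-multiply: 122(7k + 18) = 109(8k + 18)
854k + 2196 = 872k + 1962
854k - 872k = 1962 - 2196
-18k = -234
k = -234/-18 = 13
A = 7×13 = 91, B = 8×13 = 104
= A = 91, B = 104

A = 91, B = 104


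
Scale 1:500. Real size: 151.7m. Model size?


Model size = real / scale
= 151.7 / 500
= 0.3034 m

0.3034 m


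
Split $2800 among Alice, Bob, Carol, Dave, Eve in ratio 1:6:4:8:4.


Total parts = 1 + 6 + 4 + 8 + 4 = 23
Alice: 2800 × 1/23 = 121.74
Bob: 2800 × 6/23 = 730.43
Carol: 2800 × 4/23 = 486.96
Dave: 2800 × 8/23 = 973.91
Eve: 2800 × 4/23 = 486.96
= Alice: $121.74, Bob: $730.43, Carol: $486.96, Dave: $973.91, Eve: $486.96

Alice: $121.74, Bob: $730.43, Carol: $486.96, Dave: $973.91, Eve: $486.96


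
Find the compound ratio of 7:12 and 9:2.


Compound ratio = (7×9) : (12×2)
= 63:24
GCD = 3
= 21:8

21:8


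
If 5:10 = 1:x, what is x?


Cross multiply: 5 × x = 10 × 1
5x = 10
x = 10 / 5
= 2.00

2.00


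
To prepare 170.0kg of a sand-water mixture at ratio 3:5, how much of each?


Total parts = 3 + 5 = 8
sand: 170.0 × 3/8 = 63.8kg
water: 170.0 × 5/8 = 106.3kg
= 63.8kg and 106.3kg

63.8kg and 106.3kg


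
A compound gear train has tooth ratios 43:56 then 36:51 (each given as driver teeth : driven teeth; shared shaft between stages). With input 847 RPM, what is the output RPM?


Stage 1: RPM_B = RPM_A × t_A/t_B = 847 × 43/56 = 36421/56 ≈ 650.38
B and C share a shaft → RPM_C = RPM_B
Stage 2: RPM_D = RPM_C × t_C/t_D = RPM_A × (t_A×t_C)/(t_B×t_D)
Overall ratio = (43×36)/(56×51) = 1548/2856
RPM_D = 847 × 1548/2856 = 1311156/2856
≈ 459.09 RPM

459.09 RPM


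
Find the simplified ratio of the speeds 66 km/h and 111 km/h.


Ratio = 66:111
GCD = 3
Simplified = 22:37
Time ratio (same distance) = 37:22
Speed ratio = 22:37

22:37


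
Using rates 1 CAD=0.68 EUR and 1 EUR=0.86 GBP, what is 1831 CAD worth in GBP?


Step 1: 1831 CAD × 0.68 = 1245.08 EUR
Step 2: 1245.08 EUR × 0.86 = 1070.77 GBP
Implied rate CAD→GBP = 0.68 × 0.86 = 0.5848
= 1070.77 GBP

1070.77 GBP


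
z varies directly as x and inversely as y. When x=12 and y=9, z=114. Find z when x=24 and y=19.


z = k·x/y
Solve for k using the known point: k = z·y/x = 114×9/12 = 1026/12 = 85.5000
Now evaluate at x=24, y=19:
z = k × 24 / 19 = (1026 × 24) / (12 × 19) = 24624/228
= 108.0000

108.0000


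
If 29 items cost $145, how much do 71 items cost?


Direct proportion: y/x = constant
k = 145/29 = 5.0000
y₂ = k × 71 = 145 × 71 / 29 = 10295/29
= 355.00

355.00


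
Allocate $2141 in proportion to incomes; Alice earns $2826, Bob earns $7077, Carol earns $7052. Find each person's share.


Total income = 2826 + 7077 + 7052 = $16955
Alice: $2141 × 2826/16955 = $356.85
Bob: $2141 × 7077/16955 = $893.65
Carol: $2141 × 7052/16955 = $890.49
= Alice: $356.85, Bob: $893.65, Carol: $890.49

Alice: $356.85, Bob: $893.65, Carol: $890.49


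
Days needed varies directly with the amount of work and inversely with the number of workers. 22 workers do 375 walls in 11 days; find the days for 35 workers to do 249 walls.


Days ∝ work / workers, so d₂ = d₁ × (m₁/m₂) × (w₂/w₁)
Workers factor (inverse): 22/35 ≈ 0.6286
Work factor (direct): 249/375 = 0.6640
d₂ = 11 × 22/35 × 249/375 = (11 × 22 × 249) / (35 × 375) = 60258/13125
≈ 4.59 days

4.59 days


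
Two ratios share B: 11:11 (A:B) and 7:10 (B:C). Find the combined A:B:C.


Match B: multiply A:B by 7 → 77:77
Multiply B:C by 11 → 77:110
Combined: 77:77:110
GCD = 11
= 7:7:10

7:7:10


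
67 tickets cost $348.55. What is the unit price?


Unit rate = total / quantity
= 348.55 / 67
= $5.20 per unit

$5.20 per unit


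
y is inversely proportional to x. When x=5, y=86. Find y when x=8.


Inverse proportion: x × y = constant
k = 5 × 86 = 430
y₂ = k / 8 = 430 / 8
= 53.75

53.75


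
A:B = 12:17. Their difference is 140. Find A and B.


Let A = 12k, B = 17k.
17k - 12k = 140
5k = 140 → k = 140/5 = 28
A = 12×28 = 336, B = 17×28 = 476
= A = 336, B = 476

A = 336, B = 476


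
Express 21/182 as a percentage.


Percentage = (part / whole) × 100
= (21 / 182) × 100
≈ 11.54%

11.54%


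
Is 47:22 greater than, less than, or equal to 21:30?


47/22 = 2.1364
21/30 = 0.7000
2.1364 > 0.7000, so 47:22 is greater
= greater than

greater than


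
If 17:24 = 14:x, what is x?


Cross multiply: 17 × x = 24 × 14
17x = 336
x = 336 / 17
= 19.76

19.76


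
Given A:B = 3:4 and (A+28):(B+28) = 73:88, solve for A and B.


Let A = 3k, B = 4k.
(3k + 28) / (4k + 28) = 73/88
Cross-multiply: 88(3k + 28) = 73(4k + 28)
264k + 2464 = 292k + 2044
264k - 292k = 2044 - 2464
-28k = -420
k = -420/-28 = 15
A = 3×15 = 45, B = 4×15 = 60
= A = 45, B = 60

A = 45, B = 60


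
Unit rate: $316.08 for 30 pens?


Unit rate = total / quantity
= 316.08 / 30
= $10.54 per unit

$10.54 per unit


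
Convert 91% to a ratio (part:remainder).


91% means 91 parts out of 100; remainder = 9
Part : remainder = 91:9
GCD = 1
= 91:9

91:9


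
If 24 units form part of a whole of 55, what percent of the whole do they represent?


Percentage = (part / whole) × 100
= (24 / 55) × 100
≈ 43.64%

43.64%


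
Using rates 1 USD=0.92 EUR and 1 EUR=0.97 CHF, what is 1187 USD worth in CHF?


Step 1: 1187 USD × 0.92 = 1092.04 EUR
Step 2: 1092.04 EUR × 0.97 = 1059.28 CHF
Implied rate USD→CHF = 0.92 × 0.97 = 0.8924
= 1059.28 CHF

1059.28 CHF


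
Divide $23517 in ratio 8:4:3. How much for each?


Total parts = 8 + 4 + 3 = 15
Part 1: 23517 × 8/15 = 12542.40
Part 2: 23517 × 4/15 = 6271.20
Part 3: 23517 × 3/15 = 4703.40
= Part 1: $12542.40, Part 2: $6271.20, Part 3: $4703.40

Part 1: $12542.40, Part 2: $6271.20, Part 3: $4703.40


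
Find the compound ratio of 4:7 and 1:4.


Compound ratio = (4×1) : (7×4)
= 4:28
GCD = 4
= 1:7

1:7


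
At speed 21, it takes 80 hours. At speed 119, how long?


Inverse proportion: x × y = constant
k = 21 × 80 = 1680
y₂ = k / 119 = 1680 / 119
= 14.12

14.12


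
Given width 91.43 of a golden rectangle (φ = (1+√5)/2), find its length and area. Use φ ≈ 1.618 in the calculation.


φ = (1 + √5) / 2 ≈ 1.618
Length = width × φ = 91.43 × 1.618 = 147.93374
≈ 147.93
Area = width × length = 91.43 × 147.93374 = 13525.5818482 ≈ 13525.58
= Length: 147.93, Area: 13525.58

Length: 147.93, Area: 13525.58


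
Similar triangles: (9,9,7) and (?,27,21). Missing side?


Scale factor = 27/9 = 3
Missing side = 9 × 3
= 27.0

27.0


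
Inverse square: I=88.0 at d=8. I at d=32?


I₁d₁² = I₂d₂²
I₂ = I₁ × (d₁/d₂)²
= 88.0 × (8/32)²
= 88.0 × 64/1024
= 5632/1024
= 5.5000

5.5000


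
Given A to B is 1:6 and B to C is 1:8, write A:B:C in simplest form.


Match B: multiply A:B by 1 → 1:6
Multiply B:C by 6 → 6:48
Combined: 1:6:48
GCD = 1
= 1:6:48

1:6:48


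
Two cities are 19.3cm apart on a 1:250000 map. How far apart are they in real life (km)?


Real distance = map distance × scale
= 19.3cm × 250000
= 4825000 cm = 48250.0 m
= 48.250 km

48.250 km


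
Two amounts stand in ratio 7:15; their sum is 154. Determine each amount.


Let A = 7k, B = 15k.
7k + 15k = 154
22k = 154 → k = 154/22 = 7
A = 7×7 = 49, B = 15×7 = 105
= A = 49, B = 105

A = 49, B = 105


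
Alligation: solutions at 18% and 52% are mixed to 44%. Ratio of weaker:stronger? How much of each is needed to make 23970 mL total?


Let x parts of 18% mix with y parts of 52%.
18x + 52y = 44(x + y)
18x + 52y = 44x + 44y
x(18 - 44) = y(44 - 52)
x/y = (52 - 44)/(44 - 18) = 8/26
Simplify: 4:13
Total parts = 17; one part = 23970/17 = 1410.00 mL
18% solution: 4×1410.00 = 5640.00 mL
52% solution: 13×1410.00 = 18330.00 mL
= ratio 4:13; 5640.00 mL and 18330.00 mL

ratio 4:13; 5640.00 mL and 18330.00 mL


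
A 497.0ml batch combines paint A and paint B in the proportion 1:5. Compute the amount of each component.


Total parts = 1 + 5 = 6
paint A: 497.0 × 1/6 = 82.8ml
paint B: 497.0 × 5/6 = 414.2ml
= 82.8ml and 414.2ml

82.8ml and 414.2ml


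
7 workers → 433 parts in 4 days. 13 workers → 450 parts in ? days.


Days ∝ work / workers, so d₂ = d₁ × (m₁/m₂) × (w₂/w₁)
Workers factor (inverse): 7/13 ≈ 0.5385
Work factor (direct): 450/433 ≈ 1.0393
d₂ = 4 × 7/13 × 450/433 = (4 × 7 × 450) / (13 × 433) = 12600/5629
≈ 2.24 days

2.24 days


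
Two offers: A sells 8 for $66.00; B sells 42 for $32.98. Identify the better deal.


Deal A: $66.00/8 = $8.2500/unit
Deal B: $32.98/42 = $0.7852/unit
B is cheaper per unit
= Deal B

Deal B


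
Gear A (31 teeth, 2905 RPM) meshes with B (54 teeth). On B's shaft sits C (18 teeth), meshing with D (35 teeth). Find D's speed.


Stage 1: RPM_B = RPM_A × t_A/t_B = 2905 × 31/54 = 90055/54 ≈ 1667.69
B and C share a shaft → RPM_C = RPM_B
Stage 2: RPM_D = RPM_C × t_C/t_D = RPM_A × (t_A×t_C)/(t_B×t_D)
Overall ratio = (31×18)/(54×35) = 558/1890
RPM_D = 2905 × 558/1890 = 1620990/1890
≈ 857.67 RPM

857.67 RPM


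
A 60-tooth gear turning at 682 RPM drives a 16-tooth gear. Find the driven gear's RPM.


Gear ratio = 60:16 = 15:4
RPM_B = RPM_A × (teeth_A / teeth_B)
= 682 × (60/16)
= 2557.5 RPM

2557.5 RPM


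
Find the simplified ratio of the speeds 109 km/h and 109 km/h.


Ratio = 109:109
GCD = 109
Simplified = 1:1
Time ratio (same distance) = 1:1
Speed ratio = 1:1

1:1


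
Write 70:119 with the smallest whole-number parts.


GCD(70, 119) = 7
70/7 : 119/7
= 10:17

10:17


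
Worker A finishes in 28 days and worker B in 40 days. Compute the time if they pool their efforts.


Rate of A = 1/28 per day
Rate of B = 1/40 per day
Combined rate = 1/28 + 1/40 = 68/1120 ≈ 0.0607 per day
Days = 1 / combined rate = 1120/68
≈ 16.47 days

16.47 days


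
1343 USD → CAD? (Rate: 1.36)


Amount × rate = 1343 × 1.36
= 1826.48 CAD

1826.48 CAD


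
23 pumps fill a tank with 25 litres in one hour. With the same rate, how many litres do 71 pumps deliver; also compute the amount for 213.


Direct proportion: y/x = constant
k = 25/23 ≈ 1.0870
y at x=71: k × 71 = 25 × 71 / 23 = 1775/23 ≈ 77.17
y at x=213: k × 213 = 25 × 213 / 23 = 5325/23 ≈ 231.52
= 77.17 and 231.52

77.17 and 231.52


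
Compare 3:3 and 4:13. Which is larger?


3/3 = 1.0000
4/13 = 0.3077
1.0000 > 0.3077, so 3:3 is greater
= 3:3

3:3


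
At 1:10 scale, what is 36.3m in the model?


Model size = real / scale
= 36.3 / 10
= 3.6300 m

3.6300 m


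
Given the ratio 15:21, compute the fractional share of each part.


Total parts = 15 + 21 = 36
First part: 15/36 = 5/12
Second part: 21/36 = 7/12
= 5/12 and 7/12

5/12 and 7/12


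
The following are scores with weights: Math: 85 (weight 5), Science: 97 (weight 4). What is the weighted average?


Numerator = 85×5 + 97×4
= 425 + 388
= 813
Total weight = 9
Weighted avg = 813/9
= 90.33

90.33


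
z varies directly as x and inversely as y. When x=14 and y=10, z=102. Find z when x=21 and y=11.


z = k·x/y
Solve for k using the known point: k = z·y/x = 102×10/14 = 1020/14 ≈ 72.8571
Now evaluate at x=21, y=11:
z = k × 21 / 11 = (1020 × 21) / (14 × 11) = 21420/154
≈ 139.0909

139.0909


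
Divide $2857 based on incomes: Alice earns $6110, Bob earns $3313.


Total income = 6110 + 3313 = $9423
Alice: $2857 × 6110/9423 = $1852.52
Bob: $2857 × 3313/9423 = $1004.48
= Alice: $1852.52, Bob: $1004.48

Alice: $1852.52, Bob: $1004.48


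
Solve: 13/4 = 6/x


Cross multiply: 13 × x = 4 × 6
13x = 24
x = 24 / 13
= 1.85

1.85


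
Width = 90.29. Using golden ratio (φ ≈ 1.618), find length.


φ = (1 + √5) / 2 ≈ 1.618
Length = width × φ = 90.29 × 1.618 = 146.08922
≈ 146.09

146.09


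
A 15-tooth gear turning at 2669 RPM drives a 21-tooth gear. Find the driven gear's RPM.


Gear ratio = 15:21 = 5:7
RPM_B = RPM_A × (teeth_A / teeth_B)
= 2669 × (15/21)
= 1906.4 RPM

1906.4 RPM


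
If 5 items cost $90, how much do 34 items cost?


Direct proportion: y/x = constant
k = 90/5 = 18.0000
y₂ = k × 34 = 90 × 34 / 5 = 3060/5
= 612.00

612.00


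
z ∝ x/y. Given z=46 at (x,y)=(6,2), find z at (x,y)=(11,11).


z = k·x/y
Solve for k using the known point: k = z·y/x = 46×2/6 = 92/6 ≈ 15.3333
Now evaluate at x=11, y=11:
z = k × 11 / 11 = (92 × 11) / (6 × 11) = 1012/66
≈ 15.3333

15.3333


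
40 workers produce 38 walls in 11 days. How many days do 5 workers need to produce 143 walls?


Days ∝ work / workers, so d₂ = d₁ × (m₁/m₂) × (w₂/w₁)
Workers factor (inverse): 40/5 = 8.0000
Work factor (direct): 143/38 ≈ 3.7632
d₂ = 11 × 40/5 × 143/38 = (11 × 40 × 143) / (5 × 38) = 62920/190
≈ 331.16 days

331.16 days


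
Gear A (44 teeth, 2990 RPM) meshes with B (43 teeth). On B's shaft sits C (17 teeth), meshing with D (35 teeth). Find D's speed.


Stage 1: RPM_B = RPM_A × t_A/t_B = 2990 × 44/43 = 131560/43 ≈ 3059.53
B and C share a shaft → RPM_C = RPM_B
Stage 2: RPM_D = RPM_C × t_C/t_D = RPM_A × (t_A×t_C)/(t_B×t_D)
Overall ratio = (44×17)/(43×35) = 748/1505
RPM_D = 2990 × 748/1505 = 2236520/1505
≈ 1486.06 RPM

1486.06 RPM


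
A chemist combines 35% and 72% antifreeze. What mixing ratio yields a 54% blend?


Let x parts of 35% mix with y parts of 72%.
35x + 72y = 54(x + y)
35x + 72y = 54x + 54y
x(35 - 54) = y(54 - 72)
x/y = (72 - 54)/(54 - 35) = 18/19
Simplify: 18:19
= 18:19

18:19


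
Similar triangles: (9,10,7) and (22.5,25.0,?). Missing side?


Scale factor = 22.5/9 = 2.5
Missing side = 7 × 2.5
= 17.5

17.5


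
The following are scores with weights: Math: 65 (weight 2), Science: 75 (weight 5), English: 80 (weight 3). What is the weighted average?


Numerator = 65×2 + 75×5 + 80×3
= 130 + 375 + 240
= 745
Total weight = 10
Weighted avg = 745/10
= 74.50

74.50


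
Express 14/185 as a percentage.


Percentage = (part / whole) × 100
= (14 / 185) × 100
≈ 7.57%

7.57%


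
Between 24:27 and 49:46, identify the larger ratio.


24/27 = 0.8889
49/46 = 1.0652
0.8889 < 1.0652, so 24:27 is less
= 49:46

49:46


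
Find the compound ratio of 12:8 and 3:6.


Compound ratio = (12×3) : (8×6)
= 36:48
GCD = 12
= 3:4

3:4


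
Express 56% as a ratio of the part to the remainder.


56% means 56 parts out of 100; remainder = 44
Part : remainder = 56:44
GCD = 4
= 14:11

14:11


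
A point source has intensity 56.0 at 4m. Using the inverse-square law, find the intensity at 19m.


I₁d₁² = I₂d₂²
I₂ = I₁ × (d₁/d₂)²
= 56.0 × (4/19)²
= 56.0 × 16/361
= 896/361
≈ 2.4820

2.4820


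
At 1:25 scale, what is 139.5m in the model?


Model size = real / scale
= 139.5 / 25
= 5.5800 m

5.5800 m


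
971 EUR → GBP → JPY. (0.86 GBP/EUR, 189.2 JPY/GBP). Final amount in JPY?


Step 1: 971 EUR × 0.86 = 835.06 GBP
Step 2: 835.06 GBP × 189.2 = 157993.35 JPY
Implied rate EUR→JPY = 0.86 × 189.2 = 162.7120
= 157993.35 JPY

157993.35 JPY


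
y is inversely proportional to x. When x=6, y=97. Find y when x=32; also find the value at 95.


Inverse proportion: x × y = constant
k = 6 × 97 = 582
At x=32: k/32 = 18.19
At x=95: k/95 = 6.13
= 18.19 and 6.13

18.19 and 6.13


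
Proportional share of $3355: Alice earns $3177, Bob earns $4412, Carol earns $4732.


Total income = 3177 + 4412 + 4732 = $12321
Alice: $3355 × 3177/12321 = $865.09
Bob: $3355 × 4412/12321 = $1201.38
Carol: $3355 × 4732/12321 = $1288.52
= Alice: $865.09, Bob: $1201.38, Carol: $1288.52

Alice: $865.09, Bob: $1201.38, Carol: $1288.52


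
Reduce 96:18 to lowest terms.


GCD(96, 18) = 6
96/6 : 18/6
= 16:3

16:3


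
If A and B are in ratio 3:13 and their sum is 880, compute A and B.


Let A = 3k, B = 13k.
3k + 13k = 880
16k = 880 → k = 880/16 = 55
A = 3×55 = 165, B = 13×55 = 715
= A = 165, B = 715

A = 165, B = 715


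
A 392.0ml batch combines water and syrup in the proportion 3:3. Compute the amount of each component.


Total parts = 3 + 3 = 6
water: 392.0 × 3/6 = 196.0ml
syrup: 392.0 × 3/6 = 196.0ml
= 196.0ml and 196.0ml

196.0ml and 196.0ml


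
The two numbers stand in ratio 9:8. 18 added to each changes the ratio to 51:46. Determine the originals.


Let A = 9k, B = 8k.
(9k + 18) / (8k + 18) = 51/46
Cross-multiply: 46(9k + 18) = 51(8k + 18)
414k + 828 = 408k + 918
414k - 408k = 918 - 828
6k = 90
k = 90/6 = 15
A = 9×15 = 135, B = 8×15 = 120
= A = 135, B = 120

A = 135, B = 120


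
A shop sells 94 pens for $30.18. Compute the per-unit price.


Unit rate = total / quantity
= 30.18 / 94
= $0.32 per unit

$0.32 per unit


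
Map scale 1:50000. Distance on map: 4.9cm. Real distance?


Real distance = map distance × scale
= 4.9cm × 50000
= 245000 cm = 2450.0 m
= 2.450 km

2.450 km


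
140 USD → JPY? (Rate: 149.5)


Amount × rate = 140 × 149.5
= 20930.00 JPY

20930.00 JPY


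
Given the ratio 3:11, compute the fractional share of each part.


Total parts = 3 + 11 = 14
First part: 3/14 = 3/14
Second part: 11/14 = 11/14
= 3/14 and 11/14

3/14 and 11/14


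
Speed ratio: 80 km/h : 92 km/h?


Ratio = 80:92
GCD = 4
Simplified = 20:23
Time ratio (same distance) = 23:20
Speed ratio = 20:23

20:23


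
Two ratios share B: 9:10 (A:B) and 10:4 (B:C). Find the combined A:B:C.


Match B: multiply A:B by 10 → 90:100
Multiply B:C by 10 → 100:40
Combined: 90:100:40
GCD = 10
= 9:10:4

9:10:4


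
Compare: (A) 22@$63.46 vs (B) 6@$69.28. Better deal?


Deal A: $63.46/22 = $2.8845/unit
Deal B: $69.28/6 = $11.5467/unit
A is cheaper per unit
= Deal A

Deal A


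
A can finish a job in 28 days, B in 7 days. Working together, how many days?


Rate of A = 1/28 per day
Rate of B = 1/7 per day
Combined rate = 1/28 + 1/7 = 35/196 ≈ 0.1786 per day
Days = 1 / combined rate = 196/35
= 5.60 days

5.60 days


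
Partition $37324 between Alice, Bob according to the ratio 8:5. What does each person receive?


Total parts = 8 + 5 = 13
Alice: 37324 × 8/13 = 22968.62
Bob: 37324 × 5/13 = 14355.38
= Alice: $22968.62, Bob: $14355.38

Alice: $22968.62, Bob: $14355.38


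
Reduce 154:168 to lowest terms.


GCD(154, 168) = 14
154/14 : 168/14
= 11:12

11:12


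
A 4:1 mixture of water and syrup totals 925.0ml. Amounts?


Total parts = 4 + 1 = 5
water: 925.0 × 4/5 = 740.0ml
syrup: 925.0 × 1/5 = 185.0ml
= 740.0ml and 185.0ml

740.0ml and 185.0ml


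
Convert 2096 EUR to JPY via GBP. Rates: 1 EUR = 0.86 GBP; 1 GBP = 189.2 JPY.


Step 1: 2096 EUR × 0.86 = 1802.56 GBP
Step 2: 1802.56 GBP × 189.2 = 341044.35 JPY
Implied rate EUR→JPY = 0.86 × 189.2 = 162.7120
= 341044.35 JPY

341044.35 JPY


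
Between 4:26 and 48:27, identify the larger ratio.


4/26 = 0.1538
48/27 = 1.7778
0.1538 < 1.7778, so 4:26 is less
= 48:27

48:27


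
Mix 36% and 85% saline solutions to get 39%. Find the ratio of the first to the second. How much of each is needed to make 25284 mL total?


Let x parts of 36% mix with y parts of 85%.
36x + 85y = 39(x + y)
36x + 85y = 39x + 39y
x(36 - 39) = y(39 - 85)
x/y = (85 - 39)/(39 - 36) = 46/3
Simplify: 46:3
Total parts = 49; one part = 25284/49 = 516.00 mL
36% solution: 46×516.00 = 23736.00 mL
85% solution: 3×516.00 = 1548.00 mL
= ratio 46:3; 23736.00 mL and 1548.00 mL

ratio 46:3; 23736.00 mL and 1548.00 mL


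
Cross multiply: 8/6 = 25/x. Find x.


Cross multiply: 8 × x = 6 × 25
8x = 150
x = 150 / 8
= 18.75

18.75


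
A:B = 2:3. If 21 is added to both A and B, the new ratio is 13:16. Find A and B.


Let A = 2k, B = 3k.
(2k + 21) / (3k + 21) = 13/16
Cross-multiply: 16(2k + 21) = 13(3k + 21)
32k + 336 = 39k + 273
32k - 39k = 273 - 336
-7k = -63
k = -63/-7 = 9
A = 2×9 = 18, B = 3×9 = 27
= A = 18, B = 27

A = 18, B = 27


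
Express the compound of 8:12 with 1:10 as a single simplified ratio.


Compound ratio = (8×1) : (12×10)
= 8:120
GCD = 8
= 1:15

1:15


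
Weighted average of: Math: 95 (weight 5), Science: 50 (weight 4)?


Numerator = 95×5 + 50×4
= 475 + 200
= 675
Total weight = 9
Weighted avg = 675/9
= 75.00

75.00


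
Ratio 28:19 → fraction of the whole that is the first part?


Total parts = 28 + 19 = 47
First part: 28/47 = 28/47
= 28/47

28/47


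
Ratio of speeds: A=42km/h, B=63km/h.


Ratio = 42:63
GCD = 21
Simplified = 2:3
Time ratio (same distance) = 3:2
Speed ratio = 2:3

2:3


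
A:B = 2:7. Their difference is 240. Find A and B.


Let A = 2k, B = 7k.
7k - 2k = 240
5k = 240 → k = 240/5 = 48
A = 2×48 = 96, B = 7×48 = 336
= A = 96, B = 336

A = 96, B = 336


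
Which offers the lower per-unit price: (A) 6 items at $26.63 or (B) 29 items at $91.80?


Deal A: $26.63/6 = $4.4383/unit
Deal B: $91.80/29 = $3.1655/unit
B is cheaper per unit
= Deal B

Deal B


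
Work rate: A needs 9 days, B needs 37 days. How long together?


Rate of A = 1/9 per day
Rate of B = 1/37 per day
Combined rate = 1/9 + 1/37 = 46/333 ≈ 0.1381 per day
Days = 1 / combined rate = 333/46
≈ 7.24 days

7.24 days


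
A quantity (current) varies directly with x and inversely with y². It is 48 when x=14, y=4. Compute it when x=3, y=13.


z = k·x/y²
Solve for k using the known point: k = z·y²/x = 48×16/14 = 768/14 ≈ 54.8571
Now evaluate at x=3, y=13:
z = k × 3 / 169 = (768 × 3) / (14 × 169) = 2304/2366
≈ 0.9738

0.9738


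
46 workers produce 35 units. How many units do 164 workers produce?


Direct proportion: y/x = constant
k = 35/46 ≈ 0.7609
y₂ = k × 164 = 35 × 164 / 46 = 5740/46
≈ 124.78

124.78


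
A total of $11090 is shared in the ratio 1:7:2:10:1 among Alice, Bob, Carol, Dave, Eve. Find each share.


Total parts = 1 + 7 + 2 + 10 + 1 = 21
Alice: 11090 × 1/21 = 528.10
Bob: 11090 × 7/21 = 3696.67
Carol: 11090 × 2/21 = 1056.19
Dave: 11090 × 10/21 = 5280.95
Eve: 11090 × 1/21 = 528.10
= Alice: $528.10, Bob: $3696.67, Carol: $1056.19, Dave: $5280.95, Eve: $528.10

Alice: $528.10, Bob: $3696.67, Carol: $1056.19, Dave: $5280.95, Eve: $528.10


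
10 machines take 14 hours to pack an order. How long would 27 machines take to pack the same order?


Inverse proportion: x × y = constant
k = 10 × 14 = 140
y₂ = k / 27 = 140 / 27
= 5.19

5.19
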